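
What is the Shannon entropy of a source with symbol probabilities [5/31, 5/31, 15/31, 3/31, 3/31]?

H(X) = -Σ p(x) log₂ p(x)
  -5/31 × log₂(5/31) = 0.4246
  -5/31 × log₂(5/31) = 0.4246
  -15/31 × log₂(15/31) = 0.5068
  -3/31 × log₂(3/31) = 0.3261
  -3/31 × log₂(3/31) = 0.3261
H(X) = 2.0080 bits


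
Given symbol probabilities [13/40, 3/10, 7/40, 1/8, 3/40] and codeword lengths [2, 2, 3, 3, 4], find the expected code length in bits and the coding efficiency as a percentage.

Average length L = Σ p_i × l_i = 2.4500 bits
Entropy H = 2.1434 bits
Efficiency η = H/L × 100% = 87.49%


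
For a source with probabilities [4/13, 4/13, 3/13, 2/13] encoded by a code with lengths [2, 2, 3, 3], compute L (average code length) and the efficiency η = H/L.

Average length L = Σ p_i × l_i = 2.3846 bits
Entropy H = 1.9501 bits
Efficiency η = H/L × 100% = 81.78%


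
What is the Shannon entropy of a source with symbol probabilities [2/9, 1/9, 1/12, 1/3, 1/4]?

H(X) = -Σ p(x) log₂ p(x)
  -2/9 × log₂(2/9) = 0.4822
  -1/9 × log₂(1/9) = 0.3522
  -1/12 × log₂(1/12) = 0.2987
  -1/3 × log₂(1/3) = 0.5283
  -1/4 × log₂(1/4) = 0.5000
H(X) = 2.1615 bits


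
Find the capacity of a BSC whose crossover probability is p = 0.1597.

For BSC with error probability p:
C = 1 - H(p) where H(p) is binary entropy
H(0.1597) = -0.1597 × log₂(0.1597) - 0.8403 × log₂(0.8403)
H(p) = 0.6336
C = 1 - 0.6336 = 0.3664 bits/use


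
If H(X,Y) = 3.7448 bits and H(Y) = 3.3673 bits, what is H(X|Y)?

Chain rule: H(X,Y) = H(X|Y) + H(Y)
H(X|Y) = H(X,Y) - H(Y) = 3.7448 - 3.3673 = 0.3775 bits


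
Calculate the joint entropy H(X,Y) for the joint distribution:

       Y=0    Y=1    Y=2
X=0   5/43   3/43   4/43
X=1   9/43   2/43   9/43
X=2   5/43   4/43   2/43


H(X,Y) = -Σ p(x,y) log₂ p(x,y)
  p(0,0)=5/43: -0.1163 × log₂(0.1163) = 0.3610
  p(0,1)=3/43: -0.0698 × log₂(0.0698) = 0.2680
  p(0,2)=4/43: -0.0930 × log₂(0.0930) = 0.3187
  p(1,0)=9/43: -0.2093 × log₂(0.2093) = 0.4723
  p(1,1)=2/43: -0.0465 × log₂(0.0465) = 0.2059
  p(1,2)=9/43: -0.2093 × log₂(0.2093) = 0.4723
  p(2,0)=5/43: -0.1163 × log₂(0.1163) = 0.3610
  p(2,1)=4/43: -0.0930 × log₂(0.0930) = 0.3187
  p(2,2)=2/43: -0.0465 × log₂(0.0465) = 0.2059
H(X,Y) = 2.9836 bits


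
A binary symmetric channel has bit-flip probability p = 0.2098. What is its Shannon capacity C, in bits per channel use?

For BSC with error probability p:
C = 1 - H(p) where H(p) is binary entropy
H(0.2098) = -0.2098 × log₂(0.2098) - 0.7902 × log₂(0.7902)
H(p) = 0.7411
C = 1 - 0.7411 = 0.2589 bits/use


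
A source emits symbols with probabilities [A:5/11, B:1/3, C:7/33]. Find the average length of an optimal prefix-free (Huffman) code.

Huffman tree construction:
Combine smallest probabilities repeatedly
Resulting codes:
  A: 0 (length 1)
  B: 11 (length 2)
  C: 10 (length 2)
Average length = Σ p(s) × length(s) = 1.5455 bits


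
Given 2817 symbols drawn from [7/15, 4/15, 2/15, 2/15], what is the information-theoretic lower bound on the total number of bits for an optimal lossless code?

Entropy H = 1.7968 bits/symbol
Minimum bits = H × n = 1.7968 × 2817
= 5061.56 bits


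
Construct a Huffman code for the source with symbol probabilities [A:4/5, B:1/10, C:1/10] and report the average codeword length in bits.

Huffman tree construction:
Combine smallest probabilities repeatedly
Resulting codes:
  A: 1 (length 1)
  B: 00 (length 2)
  C: 01 (length 2)
Average length = Σ p(s) × length(s) = 1.2000 bits


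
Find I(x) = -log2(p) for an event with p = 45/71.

Information content I(x) = -log₂(p(x))
I = -log₂(45/71) = -log₂(0.6338)
I = 0.6579 bits


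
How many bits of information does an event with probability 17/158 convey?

Information content I(x) = -log₂(p(x))
I = -log₂(17/158) = -log₂(0.1076)
I = 3.2163 bits


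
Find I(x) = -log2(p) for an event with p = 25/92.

Information content I(x) = -log₂(p(x))
I = -log₂(25/92) = -log₂(0.2717)
I = 1.8797 bits


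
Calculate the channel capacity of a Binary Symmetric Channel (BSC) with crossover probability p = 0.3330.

For BSC with error probability p:
C = 1 - H(p) where H(p) is binary entropy
H(0.3330) = -0.3330 × log₂(0.3330) - 0.6670 × log₂(0.6670)
H(p) = 0.9180
C = 1 - 0.9180 = 0.0820 bits/use


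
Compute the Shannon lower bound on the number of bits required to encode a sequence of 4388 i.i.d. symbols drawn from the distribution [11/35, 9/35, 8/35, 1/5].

Entropy H = 1.9797 bits/symbol
Minimum bits = H × n = 1.9797 × 4388
= 8687.03 bits


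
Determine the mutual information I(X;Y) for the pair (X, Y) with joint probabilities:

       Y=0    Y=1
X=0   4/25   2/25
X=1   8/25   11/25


H(X) = 0.7950, H(Y) = 0.9988, H(X,Y) = 1.7617
I(X;Y) = H(X) + H(Y) - H(X,Y) = 0.0322 bits


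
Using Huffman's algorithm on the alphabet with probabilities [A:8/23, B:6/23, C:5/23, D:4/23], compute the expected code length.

Huffman tree construction:
Combine smallest probabilities repeatedly
Resulting codes:
  A: 11 (length 2)
  B: 10 (length 2)
  C: 01 (length 2)
  D: 00 (length 2)
Average length = Σ p(s) × length(s) = 2.0000 bits


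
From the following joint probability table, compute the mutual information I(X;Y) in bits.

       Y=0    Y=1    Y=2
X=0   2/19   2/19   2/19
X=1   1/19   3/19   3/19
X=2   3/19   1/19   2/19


H(X) = 1.5810, H(Y) = 1.5810, H(X,Y) = 3.0761
I(X;Y) = H(X) + H(Y) - H(X,Y) = 0.0860 bits


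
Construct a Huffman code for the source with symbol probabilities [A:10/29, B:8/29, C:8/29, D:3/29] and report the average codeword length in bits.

Huffman tree construction:
Combine smallest probabilities repeatedly
Resulting codes:
  A: 11 (length 2)
  B: 01 (length 2)
  C: 10 (length 2)
  D: 00 (length 2)
Average length = Σ p(s) × length(s) = 2.0000 bits


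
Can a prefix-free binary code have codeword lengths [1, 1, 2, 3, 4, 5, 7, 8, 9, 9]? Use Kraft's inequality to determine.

Kraft inequality: Σ 2^(-l_i) ≤ 1 for prefix-free code
Calculating: 2^(-1) + 2^(-1) + 2^(-2) + 2^(-3) + 2^(-4) + 2^(-5) + 2^(-7) + 2^(-8) + 2^(-9) + 2^(-9)
= 0.5 + 0.5 + 0.25 + 0.125 + 0.0625 + 0.03125 + 0.0078125 + 0.00390625 + 0.001953125 + 0.001953125
= 1.4844
Since 1.4844 > 1, prefix-free code does not exist


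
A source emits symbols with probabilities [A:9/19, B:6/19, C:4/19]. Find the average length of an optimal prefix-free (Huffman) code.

Huffman tree construction:
Combine smallest probabilities repeatedly
Resulting codes:
  A: 0 (length 1)
  B: 11 (length 2)
  C: 10 (length 2)
Average length = Σ p(s) × length(s) = 1.5263 bits


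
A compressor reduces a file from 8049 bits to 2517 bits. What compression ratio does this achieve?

Compression ratio = Original / Compressed
= 8049 / 2517 = 3.20:1


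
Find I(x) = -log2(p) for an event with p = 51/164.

Information content I(x) = -log₂(p(x))
I = -log₂(51/164) = -log₂(0.3110)
I = 1.6851 bits


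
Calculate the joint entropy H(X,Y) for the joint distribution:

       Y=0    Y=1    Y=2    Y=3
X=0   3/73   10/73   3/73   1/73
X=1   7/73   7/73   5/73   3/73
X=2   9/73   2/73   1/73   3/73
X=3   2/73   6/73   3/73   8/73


H(X,Y) = -Σ p(x,y) log₂ p(x,y)
  p(0,0)=3/73: -0.0411 × log₂(0.0411) = 0.1892
  p(0,1)=10/73: -0.1370 × log₂(0.1370) = 0.3929
  p(0,2)=3/73: -0.0411 × log₂(0.0411) = 0.1892
  p(0,3)=1/73: -0.0137 × log₂(0.0137) = 0.0848
  p(1,0)=7/73: -0.0959 × log₂(0.0959) = 0.3243
  p(1,1)=7/73: -0.0959 × log₂(0.0959) = 0.3243
  p(1,2)=5/73: -0.0685 × log₂(0.0685) = 0.2649
  p(1,3)=3/73: -0.0411 × log₂(0.0411) = 0.1892
  p(2,0)=9/73: -0.1233 × log₂(0.1233) = 0.3723
  p(2,1)=2/73: -0.0274 × log₂(0.0274) = 0.1422
  p(2,2)=1/73: -0.0137 × log₂(0.0137) = 0.0848
  p(2,3)=3/73: -0.0411 × log₂(0.0411) = 0.1892
  p(3,0)=2/73: -0.0274 × log₂(0.0274) = 0.1422
  p(3,1)=6/73: -0.0822 × log₂(0.0822) = 0.2963
  p(3,2)=3/73: -0.0411 × log₂(0.0411) = 0.1892
  p(3,3)=8/73: -0.1096 × log₂(0.1096) = 0.3496
H(X,Y) = 3.7248 bits


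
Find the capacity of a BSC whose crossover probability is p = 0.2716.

For BSC with error probability p:
C = 1 - H(p) where H(p) is binary entropy
H(0.2716) = -0.2716 × log₂(0.2716) - 0.7284 × log₂(0.7284)
H(p) = 0.8438
C = 1 - 0.8438 = 0.1562 bits/use


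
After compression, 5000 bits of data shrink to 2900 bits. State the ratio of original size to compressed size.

Compression ratio = Original / Compressed
= 5000 / 2900 = 1.72:1


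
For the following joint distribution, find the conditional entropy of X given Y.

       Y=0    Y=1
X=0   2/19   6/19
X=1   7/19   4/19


H(X|Y) = Σ_y p(y) H(X|Y=y)
  p(Y=0) = 9/19, H(X|Y=0) = 0.7642
  p(Y=1) = 10/19, H(X|Y=1) = 0.9710
H(X|Y) = 0.4737×0.7642 + 0.5263×0.9710 = 0.8730 bits


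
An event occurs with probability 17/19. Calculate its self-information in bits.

Information content I(x) = -log₂(p(x))
I = -log₂(17/19) = -log₂(0.8947)
I = 0.1605 bits


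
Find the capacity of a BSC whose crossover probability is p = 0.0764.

For BSC with error probability p:
C = 1 - H(p) where H(p) is binary entropy
H(0.0764) = -0.0764 × log₂(0.0764) - 0.9236 × log₂(0.9236)
H(p) = 0.3894
C = 1 - 0.3894 = 0.6106 bits/use


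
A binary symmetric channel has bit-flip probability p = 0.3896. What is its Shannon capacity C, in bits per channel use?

For BSC with error probability p:
C = 1 - H(p) where H(p) is binary entropy
H(0.3896) = -0.3896 × log₂(0.3896) - 0.6104 × log₂(0.6104)
H(p) = 0.9645
C = 1 - 0.9645 = 0.0355 bits/use


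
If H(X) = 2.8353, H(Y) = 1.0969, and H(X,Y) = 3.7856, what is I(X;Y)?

I(X;Y) = H(X) + H(Y) - H(X,Y)
I(X;Y) = 2.8353 + 1.0969 - 3.7856 = 0.1466 bits


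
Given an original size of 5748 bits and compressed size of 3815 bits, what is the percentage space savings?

Space savings = (1 - Compressed/Original) × 100%
= (1 - 3815/5748) × 100%
= 33.63%


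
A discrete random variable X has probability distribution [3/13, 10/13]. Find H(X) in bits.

H(X) = -Σ p(x) log₂ p(x)
  -3/13 × log₂(3/13) = 0.4882
  -10/13 × log₂(10/13) = 0.2912
H(X) = 0.7793 bits


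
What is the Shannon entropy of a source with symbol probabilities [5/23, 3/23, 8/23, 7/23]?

H(X) = -Σ p(x) log₂ p(x)
  -5/23 × log₂(5/23) = 0.4786
  -3/23 × log₂(3/23) = 0.3833
  -8/23 × log₂(8/23) = 0.5299
  -7/23 × log₂(7/23) = 0.5223
H(X) = 1.9142 bits


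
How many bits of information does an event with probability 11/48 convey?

Information content I(x) = -log₂(p(x))
I = -log₂(11/48) = -log₂(0.2292)
I = 2.1255 bits


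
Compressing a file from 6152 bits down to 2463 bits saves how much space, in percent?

Space savings = (1 - Compressed/Original) × 100%
= (1 - 2463/6152) × 100%
= 59.96%


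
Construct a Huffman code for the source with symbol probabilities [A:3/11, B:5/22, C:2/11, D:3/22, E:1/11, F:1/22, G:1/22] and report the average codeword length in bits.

Huffman tree construction:
Combine smallest probabilities repeatedly
Resulting codes:
  A: 10 (length 2)
  B: 01 (length 2)
  C: 111 (length 3)
  D: 110 (length 3)
  E: 000 (length 3)
  F: 0010 (length 4)
  G: 0011 (length 4)
Average length = Σ p(s) × length(s) = 2.5909 bits


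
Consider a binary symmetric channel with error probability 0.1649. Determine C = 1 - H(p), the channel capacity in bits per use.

For BSC with error probability p:
C = 1 - H(p) where H(p) is binary entropy
H(0.1649) = -0.1649 × log₂(0.1649) - 0.8351 × log₂(0.8351)
H(p) = 0.6459
C = 1 - 0.6459 = 0.3541 bits/use


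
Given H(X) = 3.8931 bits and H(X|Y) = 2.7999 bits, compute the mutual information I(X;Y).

I(X;Y) = H(X) - H(X|Y)
I(X;Y) = 3.8931 - 2.7999 = 1.0932 bits


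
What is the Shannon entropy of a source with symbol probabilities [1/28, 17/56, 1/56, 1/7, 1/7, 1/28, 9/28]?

H(X) = -Σ p(x) log₂ p(x)
  -1/28 × log₂(1/28) = 0.1717
  -17/56 × log₂(17/56) = 0.5221
  -1/56 × log₂(1/56) = 0.1037
  -1/7 × log₂(1/7) = 0.4011
  -1/7 × log₂(1/7) = 0.4011
  -1/28 × log₂(1/28) = 0.1717
  -9/28 × log₂(9/28) = 0.5263
H(X) = 2.2976 bits


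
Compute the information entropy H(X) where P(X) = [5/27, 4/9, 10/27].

H(X) = -Σ p(x) log₂ p(x)
  -5/27 × log₂(5/27) = 0.4505
  -4/9 × log₂(4/9) = 0.5200
  -10/27 × log₂(10/27) = 0.5307
H(X) = 1.5012 bits


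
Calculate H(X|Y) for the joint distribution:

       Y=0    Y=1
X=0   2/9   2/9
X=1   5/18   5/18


H(X|Y) = Σ_y p(y) H(X|Y=y)
  p(Y=0) = 1/2, H(X|Y=0) = 0.9911
  p(Y=1) = 1/2, H(X|Y=1) = 0.9911
H(X|Y) = 0.5000×0.9911 + 0.5000×0.9911 = 0.9911 bits


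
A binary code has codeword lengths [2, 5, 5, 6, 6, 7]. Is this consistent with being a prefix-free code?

Kraft inequality: Σ 2^(-l_i) ≤ 1 for prefix-free code
Calculating: 2^(-2) + 2^(-5) + 2^(-5) + 2^(-6) + 2^(-6) + 2^(-7)
= 0.25 + 0.03125 + 0.03125 + 0.015625 + 0.015625 + 0.0078125
= 0.3516
Since 0.3516 ≤ 1, prefix-free code exists


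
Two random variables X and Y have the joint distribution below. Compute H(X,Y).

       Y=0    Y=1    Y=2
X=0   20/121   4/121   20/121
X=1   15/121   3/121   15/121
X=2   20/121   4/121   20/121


H(X,Y) = -Σ p(x,y) log₂ p(x,y)
  p(0,0)=20/121: -0.1653 × log₂(0.1653) = 0.4292
  p(0,1)=4/121: -0.0331 × log₂(0.0331) = 0.1626
  p(0,2)=20/121: -0.1653 × log₂(0.1653) = 0.4292
  p(1,0)=15/121: -0.1240 × log₂(0.1240) = 0.3734
  p(1,1)=3/121: -0.0248 × log₂(0.0248) = 0.1322
  p(1,2)=15/121: -0.1240 × log₂(0.1240) = 0.3734
  p(2,0)=20/121: -0.1653 × log₂(0.1653) = 0.4292
  p(2,1)=4/121: -0.0331 × log₂(0.0331) = 0.1626
  p(2,2)=20/121: -0.1653 × log₂(0.1653) = 0.4292
H(X,Y) = 2.9212 bits


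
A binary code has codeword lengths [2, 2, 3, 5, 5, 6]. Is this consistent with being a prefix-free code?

Kraft inequality: Σ 2^(-l_i) ≤ 1 for prefix-free code
Calculating: 2^(-2) + 2^(-2) + 2^(-3) + 2^(-5) + 2^(-5) + 2^(-6)
= 0.25 + 0.25 + 0.125 + 0.03125 + 0.03125 + 0.015625
= 0.7031
Since 0.7031 ≤ 1, prefix-free code exists


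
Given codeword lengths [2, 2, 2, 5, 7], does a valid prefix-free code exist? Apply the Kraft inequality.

Kraft inequality: Σ 2^(-l_i) ≤ 1 for prefix-free code
Calculating: 2^(-2) + 2^(-2) + 2^(-2) + 2^(-5) + 2^(-7)
= 0.25 + 0.25 + 0.25 + 0.03125 + 0.0078125
= 0.7891
Since 0.7891 ≤ 1, prefix-free code exists


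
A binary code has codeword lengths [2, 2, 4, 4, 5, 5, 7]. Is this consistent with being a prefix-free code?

Kraft inequality: Σ 2^(-l_i) ≤ 1 for prefix-free code
Calculating: 2^(-2) + 2^(-2) + 2^(-4) + 2^(-4) + 2^(-5) + 2^(-5) + 2^(-7)
= 0.25 + 0.25 + 0.0625 + 0.0625 + 0.03125 + 0.03125 + 0.0078125
= 0.6953
Since 0.6953 ≤ 1, prefix-free code exists


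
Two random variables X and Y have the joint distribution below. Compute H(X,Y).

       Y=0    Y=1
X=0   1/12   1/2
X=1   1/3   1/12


H(X,Y) = -Σ p(x,y) log₂ p(x,y)
  p(0,0)=1/12: -0.0833 × log₂(0.0833) = 0.2987
  p(0,1)=1/2: -0.5000 × log₂(0.5000) = 0.5000
  p(1,0)=1/3: -0.3333 × log₂(0.3333) = 0.5283
  p(1,1)=1/12: -0.0833 × log₂(0.0833) = 0.2987
H(X,Y) = 1.6258 bits


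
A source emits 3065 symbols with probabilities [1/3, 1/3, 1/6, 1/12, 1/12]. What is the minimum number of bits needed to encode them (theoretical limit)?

Entropy H = 2.0850 bits/symbol
Minimum bits = H × n = 2.0850 × 3065
= 6390.41 bits


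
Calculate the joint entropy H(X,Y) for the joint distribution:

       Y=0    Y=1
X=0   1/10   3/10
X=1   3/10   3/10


H(X,Y) = -Σ p(x,y) log₂ p(x,y)
  p(0,0)=1/10: -0.1000 × log₂(0.1000) = 0.3322
  p(0,1)=3/10: -0.3000 × log₂(0.3000) = 0.5211
  p(1,0)=3/10: -0.3000 × log₂(0.3000) = 0.5211
  p(1,1)=3/10: -0.3000 × log₂(0.3000) = 0.5211
H(X,Y) = 1.8955 bits


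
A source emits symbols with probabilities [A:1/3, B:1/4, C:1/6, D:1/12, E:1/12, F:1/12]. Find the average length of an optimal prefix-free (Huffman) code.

Huffman tree construction:
Combine smallest probabilities repeatedly
Resulting codes:
  A: 11 (length 2)
  B: 01 (length 2)
  C: 101 (length 3)
  D: 000 (length 3)
  E: 001 (length 3)
  F: 100 (length 3)
Average length = Σ p(s) × length(s) = 2.4167 bits


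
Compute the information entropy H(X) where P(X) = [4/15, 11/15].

H(X) = -Σ p(x) log₂ p(x)
  -4/15 × log₂(4/15) = 0.5085
  -11/15 × log₂(11/15) = 0.3281
H(X) = 0.8366 bits


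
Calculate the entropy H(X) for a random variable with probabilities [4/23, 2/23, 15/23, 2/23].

H(X) = -Σ p(x) log₂ p(x)
  -4/23 × log₂(4/23) = 0.4389
  -2/23 × log₂(2/23) = 0.3064
  -15/23 × log₂(15/23) = 0.4022
  -2/23 × log₂(2/23) = 0.3064
H(X) = 1.4539 bits


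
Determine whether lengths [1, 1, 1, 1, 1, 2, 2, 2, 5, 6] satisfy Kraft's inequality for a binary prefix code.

Kraft inequality: Σ 2^(-l_i) ≤ 1 for prefix-free code
Calculating: 2^(-1) + 2^(-1) + 2^(-1) + 2^(-1) + 2^(-1) + 2^(-2) + 2^(-2) + 2^(-2) + 2^(-5) + 2^(-6)
= 0.5 + 0.5 + 0.5 + 0.5 + 0.5 + 0.25 + 0.25 + 0.25 + 0.03125 + 0.015625
= 3.2969
Since 3.2969 > 1, prefix-free code does not exist


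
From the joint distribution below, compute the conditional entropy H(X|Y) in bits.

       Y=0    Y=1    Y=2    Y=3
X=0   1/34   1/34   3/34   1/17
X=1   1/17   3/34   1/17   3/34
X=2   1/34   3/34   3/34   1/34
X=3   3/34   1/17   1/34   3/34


H(X|Y) = Σ_y p(y) H(X|Y=y)
  p(Y=0) = 7/34, H(X|Y=0) = 1.8424
  p(Y=1) = 9/34, H(X|Y=1) = 1.8911
  p(Y=2) = 9/34, H(X|Y=2) = 1.8911
  p(Y=3) = 9/34, H(X|Y=3) = 1.8911
H(X|Y) = 0.2059×1.8424 + 0.2647×1.8911 + 0.2647×1.8911 + 0.2647×1.8911 = 1.8810 bits


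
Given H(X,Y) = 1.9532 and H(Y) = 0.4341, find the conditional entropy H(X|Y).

Chain rule: H(X,Y) = H(X|Y) + H(Y)
H(X|Y) = H(X,Y) - H(Y) = 1.9532 - 0.4341 = 1.5191 bits


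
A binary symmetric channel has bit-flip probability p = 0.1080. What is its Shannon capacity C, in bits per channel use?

For BSC with error probability p:
C = 1 - H(p) where H(p) is binary entropy
H(0.1080) = -0.1080 × log₂(0.1080) - 0.8920 × log₂(0.8920)
H(p) = 0.4939
C = 1 - 0.4939 = 0.5061 bits/use


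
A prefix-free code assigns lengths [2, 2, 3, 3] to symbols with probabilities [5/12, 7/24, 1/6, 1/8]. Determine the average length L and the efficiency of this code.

Average length L = Σ p_i × l_i = 2.2917 bits
Entropy H = 1.8506 bits
Efficiency η = H/L × 100% = 80.75%


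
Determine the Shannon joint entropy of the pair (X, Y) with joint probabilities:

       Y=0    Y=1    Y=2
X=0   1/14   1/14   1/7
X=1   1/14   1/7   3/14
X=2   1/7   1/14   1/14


H(X,Y) = -Σ p(x,y) log₂ p(x,y)
  p(0,0)=1/14: -0.0714 × log₂(0.0714) = 0.2720
  p(0,1)=1/14: -0.0714 × log₂(0.0714) = 0.2720
  p(0,2)=1/7: -0.1429 × log₂(0.1429) = 0.4011
  p(1,0)=1/14: -0.0714 × log₂(0.0714) = 0.2720
  p(1,1)=1/7: -0.1429 × log₂(0.1429) = 0.4011
  p(1,2)=3/14: -0.2143 × log₂(0.2143) = 0.4762
  p(2,0)=1/7: -0.1429 × log₂(0.1429) = 0.4011
  p(2,1)=1/14: -0.0714 × log₂(0.0714) = 0.2720
  p(2,2)=1/14: -0.0714 × log₂(0.0714) = 0.2720
H(X,Y) = 3.0391 bits


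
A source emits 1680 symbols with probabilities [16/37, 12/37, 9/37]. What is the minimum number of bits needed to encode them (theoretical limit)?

Entropy H = 1.5460 bits/symbol
Minimum bits = H × n = 1.5460 × 1680
= 2597.23 bits


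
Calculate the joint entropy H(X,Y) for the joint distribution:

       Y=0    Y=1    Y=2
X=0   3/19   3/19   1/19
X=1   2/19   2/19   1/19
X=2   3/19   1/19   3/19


H(X,Y) = -Σ p(x,y) log₂ p(x,y)
  p(0,0)=3/19: -0.1579 × log₂(0.1579) = 0.4205
  p(0,1)=3/19: -0.1579 × log₂(0.1579) = 0.4205
  p(0,2)=1/19: -0.0526 × log₂(0.0526) = 0.2236
  p(1,0)=2/19: -0.1053 × log₂(0.1053) = 0.3419
  p(1,1)=2/19: -0.1053 × log₂(0.1053) = 0.3419
  p(1,2)=1/19: -0.0526 × log₂(0.0526) = 0.2236
  p(2,0)=3/19: -0.1579 × log₂(0.1579) = 0.4205
  p(2,1)=1/19: -0.0526 × log₂(0.0526) = 0.2236
  p(2,2)=3/19: -0.1579 × log₂(0.1579) = 0.4205
H(X,Y) = 3.0364 bits


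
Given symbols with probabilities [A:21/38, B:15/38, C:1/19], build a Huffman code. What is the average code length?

Huffman tree construction:
Combine smallest probabilities repeatedly
Resulting codes:
  A: 1 (length 1)
  B: 01 (length 2)
  C: 00 (length 2)
Average length = Σ p(s) × length(s) = 1.4474 bits


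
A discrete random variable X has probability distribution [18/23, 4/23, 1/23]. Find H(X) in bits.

H(X) = -Σ p(x) log₂ p(x)
  -18/23 × log₂(18/23) = 0.2768
  -4/23 × log₂(4/23) = 0.4389
  -1/23 × log₂(1/23) = 0.1967
H(X) = 0.9123 bits


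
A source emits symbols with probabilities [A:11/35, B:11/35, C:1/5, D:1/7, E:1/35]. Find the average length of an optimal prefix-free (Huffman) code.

Huffman tree construction:
Combine smallest probabilities repeatedly
Resulting codes:
  A: 10 (length 2)
  B: 11 (length 2)
  C: 01 (length 2)
  D: 001 (length 3)
  E: 000 (length 3)
Average length = Σ p(s) × length(s) = 2.1714 bits


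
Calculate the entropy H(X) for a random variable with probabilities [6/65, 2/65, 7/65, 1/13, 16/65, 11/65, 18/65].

H(X) = -Σ p(x) log₂ p(x)
  -6/65 × log₂(6/65) = 0.3173
  -2/65 × log₂(2/65) = 0.1545
  -7/65 × log₂(7/65) = 0.3462
  -1/13 × log₂(1/13) = 0.2846
  -16/65 × log₂(16/65) = 0.4978
  -11/65 × log₂(11/65) = 0.4337
  -18/65 × log₂(18/65) = 0.5130
H(X) = 2.5472 bits


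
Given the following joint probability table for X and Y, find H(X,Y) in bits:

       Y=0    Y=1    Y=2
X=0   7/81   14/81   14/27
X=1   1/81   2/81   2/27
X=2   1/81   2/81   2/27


H(X,Y) = -Σ p(x,y) log₂ p(x,y)
  p(0,0)=7/81: -0.0864 × log₂(0.0864) = 0.3053
  p(0,1)=14/81: -0.1728 × log₂(0.1728) = 0.4377
  p(0,2)=14/27: -0.5185 × log₂(0.5185) = 0.4913
  p(1,0)=1/81: -0.0123 × log₂(0.0123) = 0.0783
  p(1,1)=2/81: -0.0247 × log₂(0.0247) = 0.1318
  p(1,2)=2/27: -0.0741 × log₂(0.0741) = 0.2781
  p(2,0)=1/81: -0.0123 × log₂(0.0123) = 0.0783
  p(2,1)=2/81: -0.0247 × log₂(0.0247) = 0.1318
  p(2,2)=2/27: -0.0741 × log₂(0.0741) = 0.2781
H(X,Y) = 2.2108 bits


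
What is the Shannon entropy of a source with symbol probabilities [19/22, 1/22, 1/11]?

H(X) = -Σ p(x) log₂ p(x)
  -19/22 × log₂(19/22) = 0.1827
  -1/22 × log₂(1/22) = 0.2027
  -1/11 × log₂(1/11) = 0.3145
H(X) = 0.6999 bits


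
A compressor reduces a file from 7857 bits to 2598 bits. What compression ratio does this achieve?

Compression ratio = Original / Compressed
= 7857 / 2598 = 3.02:1


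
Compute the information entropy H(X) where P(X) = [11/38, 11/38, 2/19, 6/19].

H(X) = -Σ p(x) log₂ p(x)
  -11/38 × log₂(11/38) = 0.5177
  -11/38 × log₂(11/38) = 0.5177
  -2/19 × log₂(2/19) = 0.3419
  -6/19 × log₂(6/19) = 0.5251
H(X) = 1.9025 bits


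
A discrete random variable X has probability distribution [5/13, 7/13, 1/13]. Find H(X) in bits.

H(X) = -Σ p(x) log₂ p(x)
  -5/13 × log₂(5/13) = 0.5302
  -7/13 × log₂(7/13) = 0.4809
  -1/13 × log₂(1/13) = 0.2846
H(X) = 1.2957 bits


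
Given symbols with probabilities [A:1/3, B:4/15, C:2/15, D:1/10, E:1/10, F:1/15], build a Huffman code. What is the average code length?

Huffman tree construction:
Combine smallest probabilities repeatedly
Resulting codes:
  A: 11 (length 2)
  B: 10 (length 2)
  C: 011 (length 3)
  D: 001 (length 3)
  E: 010 (length 3)
  F: 000 (length 3)
Average length = Σ p(s) × length(s) = 2.4000 bits


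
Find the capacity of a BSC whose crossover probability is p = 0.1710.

For BSC with error probability p:
C = 1 - H(p) where H(p) is binary entropy
H(0.1710) = -0.1710 × log₂(0.1710) - 0.8290 × log₂(0.8290)
H(p) = 0.6600
C = 1 - 0.6600 = 0.3400 bits/use


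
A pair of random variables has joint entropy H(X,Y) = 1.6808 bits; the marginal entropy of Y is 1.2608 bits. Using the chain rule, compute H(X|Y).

Chain rule: H(X,Y) = H(X|Y) + H(Y)
H(X|Y) = H(X,Y) - H(Y) = 1.6808 - 1.2608 = 0.42 bits


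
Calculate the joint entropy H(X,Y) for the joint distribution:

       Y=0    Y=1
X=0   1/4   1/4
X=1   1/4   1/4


H(X,Y) = -Σ p(x,y) log₂ p(x,y)
  p(0,0)=1/4: -0.2500 × log₂(0.2500) = 0.5000
  p(0,1)=1/4: -0.2500 × log₂(0.2500) = 0.5000
  p(1,0)=1/4: -0.2500 × log₂(0.2500) = 0.5000
  p(1,1)=1/4: -0.2500 × log₂(0.2500) = 0.5000
H(X,Y) = 2.0000 bits


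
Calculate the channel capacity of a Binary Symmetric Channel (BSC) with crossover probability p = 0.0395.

For BSC with error probability p:
C = 1 - H(p) where H(p) is binary entropy
H(0.0395) = -0.0395 × log₂(0.0395) - 0.9605 × log₂(0.9605)
H(p) = 0.2400
C = 1 - 0.2400 = 0.7600 bits/use


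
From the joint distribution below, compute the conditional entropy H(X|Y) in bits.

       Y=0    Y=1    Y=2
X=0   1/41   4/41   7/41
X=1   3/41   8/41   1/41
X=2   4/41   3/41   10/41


H(X|Y) = Σ_y p(y) H(X|Y=y)
  p(Y=0) = 8/41, H(X|Y=0) = 1.4056
  p(Y=1) = 15/41, H(X|Y=1) = 1.4566
  p(Y=2) = 18/41, H(X|Y=2) = 1.2327
H(X|Y) = 0.1951×1.4056 + 0.3659×1.4566 + 0.4390×1.2327 = 1.3483 bits


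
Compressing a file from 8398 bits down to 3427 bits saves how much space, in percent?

Space savings = (1 - Compressed/Original) × 100%
= (1 - 3427/8398) × 100%
= 59.19%


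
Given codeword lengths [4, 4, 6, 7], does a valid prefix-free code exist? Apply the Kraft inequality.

Kraft inequality: Σ 2^(-l_i) ≤ 1 for prefix-free code
Calculating: 2^(-4) + 2^(-4) + 2^(-6) + 2^(-7)
= 0.0625 + 0.0625 + 0.015625 + 0.0078125
= 0.1484
Since 0.1484 ≤ 1, prefix-free code exists


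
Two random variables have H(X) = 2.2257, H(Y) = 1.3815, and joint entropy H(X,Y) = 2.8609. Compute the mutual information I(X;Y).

I(X;Y) = H(X) + H(Y) - H(X,Y)
I(X;Y) = 2.2257 + 1.3815 - 2.8609 = 0.7463 bits


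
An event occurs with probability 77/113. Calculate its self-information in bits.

Information content I(x) = -log₂(p(x))
I = -log₂(77/113) = -log₂(0.6814)
I = 0.5534 bits


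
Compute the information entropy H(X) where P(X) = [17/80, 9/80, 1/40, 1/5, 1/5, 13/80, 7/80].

H(X) = -Σ p(x) log₂ p(x)
  -17/80 × log₂(17/80) = 0.4748
  -9/80 × log₂(9/80) = 0.3546
  -1/40 × log₂(1/40) = 0.1330
  -1/5 × log₂(1/5) = 0.4644
  -1/5 × log₂(1/5) = 0.4644
  -13/80 × log₂(13/80) = 0.4260
  -7/80 × log₂(7/80) = 0.3075
H(X) = 2.6248 bits


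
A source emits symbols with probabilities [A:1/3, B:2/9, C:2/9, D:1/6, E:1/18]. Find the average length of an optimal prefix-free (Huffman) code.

Huffman tree construction:
Combine smallest probabilities repeatedly
Resulting codes:
  A: 11 (length 2)
  B: 00 (length 2)
  C: 01 (length 2)
  D: 101 (length 3)
  E: 100 (length 3)
Average length = Σ p(s) × length(s) = 2.2222 bits


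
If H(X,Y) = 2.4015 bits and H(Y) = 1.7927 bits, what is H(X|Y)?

Chain rule: H(X,Y) = H(X|Y) + H(Y)
H(X|Y) = H(X,Y) - H(Y) = 2.4015 - 1.7927 = 0.6088 bits


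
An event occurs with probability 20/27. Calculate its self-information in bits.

Information content I(x) = -log₂(p(x))
I = -log₂(20/27) = -log₂(0.7407)
I = 0.4330 bits


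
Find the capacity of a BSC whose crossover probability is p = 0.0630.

For BSC with error probability p:
C = 1 - H(p) where H(p) is binary entropy
H(0.0630) = -0.0630 × log₂(0.0630) - 0.9370 × log₂(0.9370)
H(p) = 0.3392
C = 1 - 0.3392 = 0.6608 bits/use


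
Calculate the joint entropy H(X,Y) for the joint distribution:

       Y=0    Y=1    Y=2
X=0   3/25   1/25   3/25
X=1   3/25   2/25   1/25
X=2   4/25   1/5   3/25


H(X,Y) = -Σ p(x,y) log₂ p(x,y)
  p(0,0)=3/25: -0.1200 × log₂(0.1200) = 0.3671
  p(0,1)=1/25: -0.0400 × log₂(0.0400) = 0.1858
  p(0,2)=3/25: -0.1200 × log₂(0.1200) = 0.3671
  p(1,0)=3/25: -0.1200 × log₂(0.1200) = 0.3671
  p(1,1)=2/25: -0.0800 × log₂(0.0800) = 0.2915
  p(1,2)=1/25: -0.0400 × log₂(0.0400) = 0.1858
  p(2,0)=4/25: -0.1600 × log₂(0.1600) = 0.4230
  p(2,1)=1/5: -0.2000 × log₂(0.2000) = 0.4644
  p(2,2)=3/25: -0.1200 × log₂(0.1200) = 0.3671
H(X,Y) = 3.0187 bits


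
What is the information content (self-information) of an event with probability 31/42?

Information content I(x) = -log₂(p(x))
I = -log₂(31/42) = -log₂(0.7381)
I = 0.4381 bits


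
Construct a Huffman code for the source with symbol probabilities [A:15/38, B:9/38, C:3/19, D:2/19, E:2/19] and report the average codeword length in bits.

Huffman tree construction:
Combine smallest probabilities repeatedly
Resulting codes:
  A: 0 (length 1)
  B: 10 (length 2)
  C: 110 (length 3)
  D: 1110 (length 4)
  E: 1111 (length 4)
Average length = Σ p(s) × length(s) = 2.1842 bits


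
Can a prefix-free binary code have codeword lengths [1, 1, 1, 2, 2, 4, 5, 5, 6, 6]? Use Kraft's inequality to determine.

Kraft inequality: Σ 2^(-l_i) ≤ 1 for prefix-free code
Calculating: 2^(-1) + 2^(-1) + 2^(-1) + 2^(-2) + 2^(-2) + 2^(-4) + 2^(-5) + 2^(-5) + 2^(-6) + 2^(-6)
= 0.5 + 0.5 + 0.5 + 0.25 + 0.25 + 0.0625 + 0.03125 + 0.03125 + 0.015625 + 0.015625
= 2.1562
Since 2.1562 > 1, prefix-free code does not exist


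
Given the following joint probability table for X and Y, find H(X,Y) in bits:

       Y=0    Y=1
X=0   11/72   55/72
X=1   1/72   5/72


H(X,Y) = -Σ p(x,y) log₂ p(x,y)
  p(0,0)=11/72: -0.1528 × log₂(0.1528) = 0.4141
  p(0,1)=55/72: -0.7639 × log₂(0.7639) = 0.2968
  p(1,0)=1/72: -0.0139 × log₂(0.0139) = 0.0857
  p(1,1)=5/72: -0.0694 × log₂(0.0694) = 0.2672
H(X,Y) = 1.0638 bits


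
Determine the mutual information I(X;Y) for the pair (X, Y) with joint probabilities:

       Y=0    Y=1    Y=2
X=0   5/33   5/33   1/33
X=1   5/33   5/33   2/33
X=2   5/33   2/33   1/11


H(X) = 1.5810, H(Y) = 1.4949, H(X,Y) = 3.0201
I(X;Y) = H(X) + H(Y) - H(X,Y) = 0.0558 bits


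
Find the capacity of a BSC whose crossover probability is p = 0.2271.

For BSC with error probability p:
C = 1 - H(p) where H(p) is binary entropy
H(0.2271) = -0.2271 × log₂(0.2271) - 0.7729 × log₂(0.7729)
H(p) = 0.7729
C = 1 - 0.7729 = 0.2271 bits/use


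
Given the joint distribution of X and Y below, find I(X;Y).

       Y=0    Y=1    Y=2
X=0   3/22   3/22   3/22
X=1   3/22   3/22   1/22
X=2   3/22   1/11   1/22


H(X) = 1.5644, H(Y) = 1.5440, H(X,Y) = 3.0717
I(X;Y) = H(X) + H(Y) - H(X,Y) = 0.0367 bits


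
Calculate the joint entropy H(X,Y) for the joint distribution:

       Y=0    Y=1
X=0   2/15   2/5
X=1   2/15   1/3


H(X,Y) = -Σ p(x,y) log₂ p(x,y)
  p(0,0)=2/15: -0.1333 × log₂(0.1333) = 0.3876
  p(0,1)=2/5: -0.4000 × log₂(0.4000) = 0.5288
  p(1,0)=2/15: -0.1333 × log₂(0.1333) = 0.3876
  p(1,1)=1/3: -0.3333 × log₂(0.3333) = 0.5283
H(X,Y) = 1.8323 bits


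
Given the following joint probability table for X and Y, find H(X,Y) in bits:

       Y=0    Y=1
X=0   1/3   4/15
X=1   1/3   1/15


H(X,Y) = -Σ p(x,y) log₂ p(x,y)
  p(0,0)=1/3: -0.3333 × log₂(0.3333) = 0.5283
  p(0,1)=4/15: -0.2667 × log₂(0.2667) = 0.5085
  p(1,0)=1/3: -0.3333 × log₂(0.3333) = 0.5283
  p(1,1)=1/15: -0.0667 × log₂(0.0667) = 0.2605
H(X,Y) = 1.8256 bits


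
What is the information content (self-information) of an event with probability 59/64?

Information content I(x) = -log₂(p(x))
I = -log₂(59/64) = -log₂(0.9219)
I = 0.1174 bits


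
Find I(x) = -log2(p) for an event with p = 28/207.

Information content I(x) = -log₂(p(x))
I = -log₂(28/207) = -log₂(0.1353)
I = 2.8861 bits


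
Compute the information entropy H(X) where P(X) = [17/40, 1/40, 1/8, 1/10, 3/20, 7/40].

H(X) = -Σ p(x) log₂ p(x)
  -17/40 × log₂(17/40) = 0.5246
  -1/40 × log₂(1/40) = 0.1330
  -1/8 × log₂(1/8) = 0.3750
  -1/10 × log₂(1/10) = 0.3322
  -3/20 × log₂(3/20) = 0.4105
  -7/40 × log₂(7/40) = 0.4401
H(X) = 2.2155 bits


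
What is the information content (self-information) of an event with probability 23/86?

Information content I(x) = -log₂(p(x))
I = -log₂(23/86) = -log₂(0.2674)
I = 1.9027 bits


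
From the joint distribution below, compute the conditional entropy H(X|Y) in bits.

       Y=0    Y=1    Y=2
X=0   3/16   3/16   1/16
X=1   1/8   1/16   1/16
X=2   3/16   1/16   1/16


H(X|Y) = Σ_y p(y) H(X|Y=y)
  p(Y=0) = 1/2, H(X|Y=0) = 1.5613
  p(Y=1) = 5/16, H(X|Y=1) = 1.3710
  p(Y=2) = 3/16, H(X|Y=2) = 1.5850
H(X|Y) = 0.5000×1.5613 + 0.3125×1.3710 + 0.1875×1.5850 = 1.5062 bits


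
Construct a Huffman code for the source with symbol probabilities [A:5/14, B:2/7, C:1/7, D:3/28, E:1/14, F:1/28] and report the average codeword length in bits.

Huffman tree construction:
Combine smallest probabilities repeatedly
Resulting codes:
  A: 11 (length 2)
  B: 10 (length 2)
  C: 00 (length 2)
  D: 010 (length 3)
  E: 0111 (length 4)
  F: 0110 (length 4)
Average length = Σ p(s) × length(s) = 2.3214 bits


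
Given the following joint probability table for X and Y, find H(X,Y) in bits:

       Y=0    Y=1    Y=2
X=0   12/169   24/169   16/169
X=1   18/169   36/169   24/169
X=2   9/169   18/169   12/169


H(X,Y) = -Σ p(x,y) log₂ p(x,y)
  p(0,0)=12/169: -0.0710 × log₂(0.0710) = 0.2710
  p(0,1)=24/169: -0.1420 × log₂(0.1420) = 0.3999
  p(0,2)=16/169: -0.0947 × log₂(0.0947) = 0.3220
  p(1,0)=18/169: -0.1065 × log₂(0.1065) = 0.3441
  p(1,1)=36/169: -0.2130 × log₂(0.2130) = 0.4752
  p(1,2)=24/169: -0.1420 × log₂(0.1420) = 0.3999
  p(2,0)=9/169: -0.0533 × log₂(0.0533) = 0.2253
  p(2,1)=18/169: -0.1065 × log₂(0.1065) = 0.3441
  p(2,2)=12/169: -0.0710 × log₂(0.0710) = 0.2710
H(X,Y) = 3.0525 bits


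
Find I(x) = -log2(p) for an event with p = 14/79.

Information content I(x) = -log₂(p(x))
I = -log₂(14/79) = -log₂(0.1772)
I = 2.4964 bits


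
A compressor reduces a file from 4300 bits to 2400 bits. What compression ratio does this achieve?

Compression ratio = Original / Compressed
= 4300 / 2400 = 1.79:1


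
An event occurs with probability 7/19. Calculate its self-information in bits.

Information content I(x) = -log₂(p(x))
I = -log₂(7/19) = -log₂(0.3684)
I = 1.4406 bits


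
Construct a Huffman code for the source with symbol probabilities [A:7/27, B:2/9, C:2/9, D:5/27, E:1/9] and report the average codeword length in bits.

Huffman tree construction:
Combine smallest probabilities repeatedly
Resulting codes:
  A: 10 (length 2)
  B: 00 (length 2)
  C: 01 (length 2)
  D: 111 (length 3)
  E: 110 (length 3)
Average length = Σ p(s) × length(s) = 2.2963 bits


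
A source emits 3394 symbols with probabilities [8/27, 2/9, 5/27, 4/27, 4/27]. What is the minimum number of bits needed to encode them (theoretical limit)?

Entropy H = 2.2690 bits/symbol
Minimum bits = H × n = 2.2690 × 3394
= 7700.93 bits


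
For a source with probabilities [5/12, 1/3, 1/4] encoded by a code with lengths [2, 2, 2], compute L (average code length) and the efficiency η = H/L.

Average length L = Σ p_i × l_i = 2.0000 bits
Entropy H = 1.5546 bits
Efficiency η = H/L × 100% = 77.73%


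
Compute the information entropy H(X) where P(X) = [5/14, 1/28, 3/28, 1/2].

H(X) = -Σ p(x) log₂ p(x)
  -5/14 × log₂(5/14) = 0.5305
  -1/28 × log₂(1/28) = 0.1717
  -3/28 × log₂(3/28) = 0.3453
  -1/2 × log₂(1/2) = 0.5000
H(X) = 1.5475 bits


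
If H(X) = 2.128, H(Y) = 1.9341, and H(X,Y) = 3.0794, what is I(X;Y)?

I(X;Y) = H(X) + H(Y) - H(X,Y)
I(X;Y) = 2.128 + 1.9341 - 3.0794 = 0.9827 bits


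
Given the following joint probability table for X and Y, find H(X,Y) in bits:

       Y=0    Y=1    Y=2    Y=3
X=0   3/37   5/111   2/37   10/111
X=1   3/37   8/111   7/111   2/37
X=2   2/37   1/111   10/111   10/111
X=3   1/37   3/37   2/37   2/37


H(X,Y) = -Σ p(x,y) log₂ p(x,y)
  p(0,0)=3/37: -0.0811 × log₂(0.0811) = 0.2939
  p(0,1)=5/111: -0.0450 × log₂(0.0450) = 0.2015
  p(0,2)=2/37: -0.0541 × log₂(0.0541) = 0.2275
  p(0,3)=10/111: -0.0901 × log₂(0.0901) = 0.3128
  p(1,0)=3/37: -0.0811 × log₂(0.0811) = 0.2939
  p(1,1)=8/111: -0.0721 × log₂(0.0721) = 0.2735
  p(1,2)=7/111: -0.0631 × log₂(0.0631) = 0.2514
  p(1,3)=2/37: -0.0541 × log₂(0.0541) = 0.2275
  p(2,0)=2/37: -0.0541 × log₂(0.0541) = 0.2275
  p(2,1)=1/111: -0.0090 × log₂(0.0090) = 0.0612
  p(2,2)=10/111: -0.0901 × log₂(0.0901) = 0.3128
  p(2,3)=10/111: -0.0901 × log₂(0.0901) = 0.3128
  p(3,0)=1/37: -0.0270 × log₂(0.0270) = 0.1408
  p(3,1)=3/37: -0.0811 × log₂(0.0811) = 0.2939
  p(3,2)=2/37: -0.0541 × log₂(0.0541) = 0.2275
  p(3,3)=2/37: -0.0541 × log₂(0.0541) = 0.2275
H(X,Y) = 3.8862 bits


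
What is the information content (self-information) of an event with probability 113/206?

Information content I(x) = -log₂(p(x))
I = -log₂(113/206) = -log₂(0.5485)
I = 0.8663 bits


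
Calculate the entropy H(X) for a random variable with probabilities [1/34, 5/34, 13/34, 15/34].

H(X) = -Σ p(x) log₂ p(x)
  -1/34 × log₂(1/34) = 0.1496
  -5/34 × log₂(5/34) = 0.4067
  -13/34 × log₂(13/34) = 0.5303
  -15/34 × log₂(15/34) = 0.5208
H(X) = 1.6075 bits


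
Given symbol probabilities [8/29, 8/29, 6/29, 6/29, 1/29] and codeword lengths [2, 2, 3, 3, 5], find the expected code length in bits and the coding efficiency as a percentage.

Average length L = Σ p_i × l_i = 2.5172 bits
Entropy H = 2.1332 bits
Efficiency η = H/L × 100% = 84.74%


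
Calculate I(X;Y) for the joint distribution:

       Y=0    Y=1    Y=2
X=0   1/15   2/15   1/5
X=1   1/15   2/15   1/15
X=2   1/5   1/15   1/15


H(X) = 1.5656, H(Y) = 1.5850, H(X,Y) = 3.0062
I(X;Y) = H(X) + H(Y) - H(X,Y) = 0.1443 bits


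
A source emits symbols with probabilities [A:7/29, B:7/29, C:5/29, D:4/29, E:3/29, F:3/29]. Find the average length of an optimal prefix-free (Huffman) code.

Huffman tree construction:
Combine smallest probabilities repeatedly
Resulting codes:
  A: 01 (length 2)
  B: 10 (length 2)
  C: 111 (length 3)
  D: 110 (length 3)
  E: 000 (length 3)
  F: 001 (length 3)
Average length = Σ p(s) × length(s) = 2.5172 bits


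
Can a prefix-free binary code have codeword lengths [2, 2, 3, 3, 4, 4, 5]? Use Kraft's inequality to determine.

Kraft inequality: Σ 2^(-l_i) ≤ 1 for prefix-free code
Calculating: 2^(-2) + 2^(-2) + 2^(-3) + 2^(-3) + 2^(-4) + 2^(-4) + 2^(-5)
= 0.25 + 0.25 + 0.125 + 0.125 + 0.0625 + 0.0625 + 0.03125
= 0.9062
Since 0.9062 ≤ 1, prefix-free code exists


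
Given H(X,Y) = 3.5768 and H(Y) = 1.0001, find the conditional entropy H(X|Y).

Chain rule: H(X,Y) = H(X|Y) + H(Y)
H(X|Y) = H(X,Y) - H(Y) = 3.5768 - 1.0001 = 2.5767 bits


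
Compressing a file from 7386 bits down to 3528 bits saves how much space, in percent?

Space savings = (1 - Compressed/Original) × 100%
= (1 - 3528/7386) × 100%
= 52.23%


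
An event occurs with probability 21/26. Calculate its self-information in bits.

Information content I(x) = -log₂(p(x))
I = -log₂(21/26) = -log₂(0.8077)
I = 0.3081 bits


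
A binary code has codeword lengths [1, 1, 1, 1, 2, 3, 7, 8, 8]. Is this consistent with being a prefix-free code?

Kraft inequality: Σ 2^(-l_i) ≤ 1 for prefix-free code
Calculating: 2^(-1) + 2^(-1) + 2^(-1) + 2^(-1) + 2^(-2) + 2^(-3) + 2^(-7) + 2^(-8) + 2^(-8)
= 0.5 + 0.5 + 0.5 + 0.5 + 0.25 + 0.125 + 0.0078125 + 0.00390625 + 0.00390625
= 2.3906
Since 2.3906 > 1, prefix-free code does not exist


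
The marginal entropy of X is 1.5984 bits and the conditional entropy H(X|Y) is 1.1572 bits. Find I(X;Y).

I(X;Y) = H(X) - H(X|Y)
I(X;Y) = 1.5984 - 1.1572 = 0.4412 bits


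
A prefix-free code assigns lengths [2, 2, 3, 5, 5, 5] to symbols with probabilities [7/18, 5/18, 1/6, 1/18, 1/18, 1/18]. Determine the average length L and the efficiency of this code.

Average length L = Σ p_i × l_i = 2.6667 bits
Entropy H = 2.1690 bits
Efficiency η = H/L × 100% = 81.34%


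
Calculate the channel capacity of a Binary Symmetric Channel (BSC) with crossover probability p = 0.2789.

For BSC with error probability p:
C = 1 - H(p) where H(p) is binary entropy
H(0.2789) = -0.2789 × log₂(0.2789) - 0.7211 × log₂(0.7211)
H(p) = 0.8539
C = 1 - 0.8539 = 0.1461 bits/use
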